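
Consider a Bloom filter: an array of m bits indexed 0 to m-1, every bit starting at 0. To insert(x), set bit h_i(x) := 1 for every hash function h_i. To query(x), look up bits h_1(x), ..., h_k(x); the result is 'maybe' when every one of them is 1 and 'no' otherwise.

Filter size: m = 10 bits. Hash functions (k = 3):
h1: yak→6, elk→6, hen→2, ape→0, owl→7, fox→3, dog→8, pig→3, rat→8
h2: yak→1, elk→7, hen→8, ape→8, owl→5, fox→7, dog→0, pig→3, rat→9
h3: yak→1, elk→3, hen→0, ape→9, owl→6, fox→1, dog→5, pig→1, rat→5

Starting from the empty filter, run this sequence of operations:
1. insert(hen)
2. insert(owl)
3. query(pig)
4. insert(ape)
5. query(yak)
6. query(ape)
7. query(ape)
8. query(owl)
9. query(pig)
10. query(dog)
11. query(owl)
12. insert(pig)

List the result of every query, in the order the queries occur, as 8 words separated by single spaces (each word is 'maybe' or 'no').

Start: bits=0000000000
Op 1: insert hen -> sets bits 0 2 8 -> bits=1010000010
Op 2: insert owl -> sets bits 5 6 7 -> bits=1010011110
Op 3: query pig -> checks bit1=0, bit3=0 (has a 0) -> no
Op 4: insert ape -> sets bits 0 8 9 -> bits=1010011111
Op 5: query yak -> checks bit1=0, bit6=1 (has a 0) -> no
Op 6: query ape -> checks bit0=1, bit8=1, bit9=1 (all 1) -> maybe
Op 7: query ape -> checks bit0=1, bit8=1, bit9=1 (all 1) -> maybe
Op 8: query owl -> checks bit5=1, bit6=1, bit7=1 (all 1) -> maybe
Op 9: query pig -> checks bit1=0, bit3=0 (has a 0) -> no
Op 10: query dog -> checks bit0=1, bit5=1, bit8=1 (all 1) -> maybe
Op 11: query owl -> checks bit5=1, bit6=1, bit7=1 (all 1) -> maybe
Op 12: insert pig -> sets bits 1 3 -> bits=1111011111
Query results in order: no no maybe maybe maybe no maybe maybe

Answer: no no maybe maybe maybe no maybe maybe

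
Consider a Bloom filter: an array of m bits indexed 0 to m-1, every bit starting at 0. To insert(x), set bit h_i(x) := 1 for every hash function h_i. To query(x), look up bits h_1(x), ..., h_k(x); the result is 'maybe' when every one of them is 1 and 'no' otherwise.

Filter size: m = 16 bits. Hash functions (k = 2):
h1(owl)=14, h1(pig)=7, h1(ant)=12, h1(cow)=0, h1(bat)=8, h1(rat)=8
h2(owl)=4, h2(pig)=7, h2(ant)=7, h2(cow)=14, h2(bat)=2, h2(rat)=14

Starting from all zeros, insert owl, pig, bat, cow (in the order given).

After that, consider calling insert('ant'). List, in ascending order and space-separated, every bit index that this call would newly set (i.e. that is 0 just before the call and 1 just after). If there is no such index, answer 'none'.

Start: bits=0000000000000000
After insert 'owl': sets bits 4 14 -> bits=0000100000000010
After insert 'pig': sets bits 7 -> bits=0000100100000010
After insert 'bat': sets bits 2 8 -> bits=0010100110000010
After insert 'cow': sets bits 0 14 -> bits=1010100110000010
insert 'ant' would touch bits 7 12; currently bit7=1, bit12=0
Bits that are 0 among those (would change 0->1): 12

Answer: 12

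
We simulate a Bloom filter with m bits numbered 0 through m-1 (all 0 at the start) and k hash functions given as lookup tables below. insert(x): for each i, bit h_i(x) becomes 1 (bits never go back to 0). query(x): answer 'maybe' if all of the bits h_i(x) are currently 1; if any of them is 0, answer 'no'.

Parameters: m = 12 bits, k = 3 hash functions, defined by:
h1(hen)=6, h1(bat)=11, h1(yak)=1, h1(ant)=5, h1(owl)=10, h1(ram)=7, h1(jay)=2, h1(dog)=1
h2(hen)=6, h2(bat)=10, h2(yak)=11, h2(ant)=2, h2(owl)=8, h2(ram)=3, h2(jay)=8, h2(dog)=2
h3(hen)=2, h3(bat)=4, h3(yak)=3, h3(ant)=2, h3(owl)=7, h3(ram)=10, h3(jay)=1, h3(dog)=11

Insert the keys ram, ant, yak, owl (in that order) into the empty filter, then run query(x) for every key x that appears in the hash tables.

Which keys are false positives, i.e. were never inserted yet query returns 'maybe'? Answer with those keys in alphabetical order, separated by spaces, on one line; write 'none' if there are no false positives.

Start: bits=000000000000
After insert 'ram': sets bits 3 7 10 -> bits=000100010010
After insert 'ant': sets bits 2 5 -> bits=001101010010
After insert 'yak': sets bits 1 3 11 -> bits=011101010011
After insert 'owl': sets bits 7 8 10 -> bits=011101011011
Not inserted: bat dog hen jay — query each against bits=011101011011:
query bat: checks bit4=0, bit10=1, bit11=1 (has a 0) -> no => not a false positive
query dog: checks bit1=1, bit2=1, bit11=1 (all 1) -> maybe => FALSE POSITIVE
query hen: checks bit2=1, bit6=0 (has a 0) -> no => not a false positive
query jay: checks bit1=1, bit2=1, bit8=1 (all 1) -> maybe => FALSE POSITIVE
False positives (alphabetical): dog jay

Answer: dog jay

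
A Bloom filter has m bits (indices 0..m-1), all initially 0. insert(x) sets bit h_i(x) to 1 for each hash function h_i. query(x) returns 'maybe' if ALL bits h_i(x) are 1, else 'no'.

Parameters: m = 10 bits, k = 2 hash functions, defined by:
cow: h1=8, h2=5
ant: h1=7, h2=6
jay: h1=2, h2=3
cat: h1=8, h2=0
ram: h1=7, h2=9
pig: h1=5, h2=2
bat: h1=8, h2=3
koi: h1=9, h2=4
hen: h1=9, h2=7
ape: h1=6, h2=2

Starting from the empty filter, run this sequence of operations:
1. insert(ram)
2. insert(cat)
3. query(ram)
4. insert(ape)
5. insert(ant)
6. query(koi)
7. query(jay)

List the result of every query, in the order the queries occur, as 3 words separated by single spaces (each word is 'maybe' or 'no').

Start: bits=0000000000
Op 1: insert ram -> sets bits 7 9 -> bits=0000000101
Op 2: insert cat -> sets bits 0 8 -> bits=1000000111
Op 3: query ram -> checks bit7=1, bit9=1 (all 1) -> maybe
Op 4: insert ape -> sets bits 2 6 -> bits=1010001111
Op 5: insert ant -> sets bits 6 7 -> bits=1010001111
Op 6: query koi -> checks bit4=0, bit9=1 (has a 0) -> no
Op 7: query jay -> checks bit2=1, bit3=0 (has a 0) -> no
Query results in order: maybe no no

Answer: maybe no no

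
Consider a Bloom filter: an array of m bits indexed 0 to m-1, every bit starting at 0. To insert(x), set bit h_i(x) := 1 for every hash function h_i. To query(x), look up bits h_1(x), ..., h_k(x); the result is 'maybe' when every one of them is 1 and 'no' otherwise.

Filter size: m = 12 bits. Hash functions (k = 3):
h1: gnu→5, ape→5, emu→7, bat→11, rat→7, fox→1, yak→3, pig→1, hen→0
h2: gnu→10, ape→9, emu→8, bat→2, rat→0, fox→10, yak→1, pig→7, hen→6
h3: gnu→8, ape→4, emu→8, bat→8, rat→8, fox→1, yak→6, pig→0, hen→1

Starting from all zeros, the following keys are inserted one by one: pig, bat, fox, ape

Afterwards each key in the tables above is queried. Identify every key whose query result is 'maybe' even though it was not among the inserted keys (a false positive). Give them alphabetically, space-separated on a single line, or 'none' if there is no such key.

Start: bits=000000000000
After insert 'pig': sets bits 0 1 7 -> bits=110000010000
After insert 'bat': sets bits 2 8 11 -> bits=111000011001
After insert 'fox': sets bits 1 10 -> bits=111000011011
After insert 'ape': sets bits 4 5 9 -> bits=111011011111
Not inserted: emu gnu hen rat yak — query each against bits=111011011111:
query emu: checks bit7=1, bit8=1 (all 1) -> maybe => FALSE POSITIVE
query gnu: checks bit5=1, bit8=1, bit10=1 (all 1) -> maybe => FALSE POSITIVE
query hen: checks bit0=1, bit1=1, bit6=0 (has a 0) -> no => not a false positive
query rat: checks bit0=1, bit7=1, bit8=1 (all 1) -> maybe => FALSE POSITIVE
query yak: checks bit1=1, bit3=0, bit6=0 (has a 0) -> no => not a false positive
False positives (alphabetical): emu gnu rat

Answer: emu gnu rat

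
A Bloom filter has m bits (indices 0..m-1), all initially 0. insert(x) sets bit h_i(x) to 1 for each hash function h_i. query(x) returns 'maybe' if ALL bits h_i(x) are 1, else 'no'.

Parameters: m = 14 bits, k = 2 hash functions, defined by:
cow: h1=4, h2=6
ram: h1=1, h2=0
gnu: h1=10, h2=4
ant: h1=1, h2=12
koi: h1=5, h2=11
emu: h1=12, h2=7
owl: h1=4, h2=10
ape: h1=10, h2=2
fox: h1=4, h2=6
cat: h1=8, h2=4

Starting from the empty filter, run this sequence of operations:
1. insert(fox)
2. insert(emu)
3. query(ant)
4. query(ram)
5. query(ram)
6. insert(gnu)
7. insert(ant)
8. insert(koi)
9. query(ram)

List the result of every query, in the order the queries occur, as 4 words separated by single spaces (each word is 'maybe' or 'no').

Start: bits=00000000000000
Op 1: insert fox -> sets bits 4 6 -> bits=00001010000000
Op 2: insert emu -> sets bits 7 12 -> bits=00001011000010
Op 3: query ant -> checks bit1=0, bit12=1 (has a 0) -> no
Op 4: query ram -> checks bit0=0, bit1=0 (has a 0) -> no
Op 5: query ram -> checks bit0=0, bit1=0 (has a 0) -> no
Op 6: insert gnu -> sets bits 4 10 -> bits=00001011001010
Op 7: insert ant -> sets bits 1 12 -> bits=01001011001010
Op 8: insert koi -> sets bits 5 11 -> bits=01001111001110
Op 9: query ram -> checks bit0=0, bit1=1 (has a 0) -> no
Query results in order: no no no no

Answer: no no no no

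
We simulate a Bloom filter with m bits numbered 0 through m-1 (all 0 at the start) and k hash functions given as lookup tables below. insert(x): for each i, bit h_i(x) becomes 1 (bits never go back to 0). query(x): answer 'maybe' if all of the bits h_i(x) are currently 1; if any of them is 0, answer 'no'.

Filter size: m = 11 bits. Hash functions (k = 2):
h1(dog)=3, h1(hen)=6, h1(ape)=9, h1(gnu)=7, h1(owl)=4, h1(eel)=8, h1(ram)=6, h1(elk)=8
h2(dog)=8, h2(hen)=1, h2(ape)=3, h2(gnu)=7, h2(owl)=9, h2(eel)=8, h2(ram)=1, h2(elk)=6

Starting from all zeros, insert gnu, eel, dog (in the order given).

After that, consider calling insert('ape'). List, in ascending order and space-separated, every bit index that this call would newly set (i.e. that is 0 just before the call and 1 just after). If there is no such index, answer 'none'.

Answer: 9

Derivation:
Start: bits=00000000000
After insert 'gnu': sets bits 7 -> bits=00000001000
After insert 'eel': sets bits 8 -> bits=00000001100
After insert 'dog': sets bits 3 8 -> bits=00010001100
insert 'ape' would touch bits 3 9; currently bit3=1, bit9=0
Bits that are 0 among those (would change 0->1): 9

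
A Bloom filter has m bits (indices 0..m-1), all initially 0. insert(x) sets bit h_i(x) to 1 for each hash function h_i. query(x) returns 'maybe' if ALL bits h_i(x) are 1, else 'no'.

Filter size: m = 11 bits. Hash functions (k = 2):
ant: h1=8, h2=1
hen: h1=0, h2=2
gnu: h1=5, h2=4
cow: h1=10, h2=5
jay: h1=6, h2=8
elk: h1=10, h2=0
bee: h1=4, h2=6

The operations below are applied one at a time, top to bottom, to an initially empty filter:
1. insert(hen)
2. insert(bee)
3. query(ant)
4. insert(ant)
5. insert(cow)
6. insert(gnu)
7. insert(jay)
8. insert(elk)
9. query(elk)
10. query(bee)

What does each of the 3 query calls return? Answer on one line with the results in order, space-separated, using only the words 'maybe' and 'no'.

Start: bits=00000000000
Op 1: insert hen -> sets bits 0 2 -> bits=10100000000
Op 2: insert bee -> sets bits 4 6 -> bits=10101010000
Op 3: query ant -> checks bit1=0, bit8=0 (has a 0) -> no
Op 4: insert ant -> sets bits 1 8 -> bits=11101010100
Op 5: insert cow -> sets bits 5 10 -> bits=11101110101
Op 6: insert gnu -> sets bits 4 5 -> bits=11101110101
Op 7: insert jay -> sets bits 6 8 -> bits=11101110101
Op 8: insert elk -> sets bits 0 10 -> bits=11101110101
Op 9: query elk -> checks bit0=1, bit10=1 (all 1) -> maybe
Op 10: query bee -> checks bit4=1, bit6=1 (all 1) -> maybe
Query results in order: no maybe maybe

Answer: no maybe maybe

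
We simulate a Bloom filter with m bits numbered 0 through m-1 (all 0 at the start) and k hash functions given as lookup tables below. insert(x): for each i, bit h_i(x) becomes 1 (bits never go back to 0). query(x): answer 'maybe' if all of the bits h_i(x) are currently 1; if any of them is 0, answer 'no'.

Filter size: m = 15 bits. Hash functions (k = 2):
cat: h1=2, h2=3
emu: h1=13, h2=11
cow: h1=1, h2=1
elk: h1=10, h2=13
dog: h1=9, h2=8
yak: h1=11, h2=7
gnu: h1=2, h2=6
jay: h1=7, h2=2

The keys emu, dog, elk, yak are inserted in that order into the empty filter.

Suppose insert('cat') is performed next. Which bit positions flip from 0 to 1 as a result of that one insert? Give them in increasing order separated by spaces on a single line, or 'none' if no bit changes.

Start: bits=000000000000000
After insert 'emu': sets bits 11 13 -> bits=000000000001010
After insert 'dog': sets bits 8 9 -> bits=000000001101010
After insert 'elk': sets bits 10 13 -> bits=000000001111010
After insert 'yak': sets bits 7 11 -> bits=000000011111010
insert 'cat' would touch bits 2 3; currently bit2=0, bit3=0
Bits that are 0 among those (would change 0->1): 2 3

Answer: 2 3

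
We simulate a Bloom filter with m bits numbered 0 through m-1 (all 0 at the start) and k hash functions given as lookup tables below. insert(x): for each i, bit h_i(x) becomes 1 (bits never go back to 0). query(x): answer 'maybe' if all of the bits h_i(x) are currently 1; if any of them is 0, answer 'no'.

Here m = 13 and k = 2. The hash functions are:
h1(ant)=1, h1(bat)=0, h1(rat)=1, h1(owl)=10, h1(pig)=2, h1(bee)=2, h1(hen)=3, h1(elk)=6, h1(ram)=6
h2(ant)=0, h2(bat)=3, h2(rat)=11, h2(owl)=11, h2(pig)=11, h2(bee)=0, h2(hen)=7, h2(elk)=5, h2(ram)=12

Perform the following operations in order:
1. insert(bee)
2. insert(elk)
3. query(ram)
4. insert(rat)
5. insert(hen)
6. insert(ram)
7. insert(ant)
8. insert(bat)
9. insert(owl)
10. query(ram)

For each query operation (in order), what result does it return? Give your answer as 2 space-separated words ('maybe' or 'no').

Start: bits=0000000000000
Op 1: insert bee -> sets bits 0 2 -> bits=1010000000000
Op 2: insert elk -> sets bits 5 6 -> bits=1010011000000
Op 3: query ram -> checks bit6=1, bit12=0 (has a 0) -> no
Op 4: insert rat -> sets bits 1 11 -> bits=1110011000010
Op 5: insert hen -> sets bits 3 7 -> bits=1111011100010
Op 6: insert ram -> sets bits 6 12 -> bits=1111011100011
Op 7: insert ant -> sets bits 0 1 -> bits=1111011100011
Op 8: insert bat -> sets bits 0 3 -> bits=1111011100011
Op 9: insert owl -> sets bits 10 11 -> bits=1111011100111
Op 10: query ram -> checks bit6=1, bit12=1 (all 1) -> maybe
Query results in order: no maybe

Answer: no maybe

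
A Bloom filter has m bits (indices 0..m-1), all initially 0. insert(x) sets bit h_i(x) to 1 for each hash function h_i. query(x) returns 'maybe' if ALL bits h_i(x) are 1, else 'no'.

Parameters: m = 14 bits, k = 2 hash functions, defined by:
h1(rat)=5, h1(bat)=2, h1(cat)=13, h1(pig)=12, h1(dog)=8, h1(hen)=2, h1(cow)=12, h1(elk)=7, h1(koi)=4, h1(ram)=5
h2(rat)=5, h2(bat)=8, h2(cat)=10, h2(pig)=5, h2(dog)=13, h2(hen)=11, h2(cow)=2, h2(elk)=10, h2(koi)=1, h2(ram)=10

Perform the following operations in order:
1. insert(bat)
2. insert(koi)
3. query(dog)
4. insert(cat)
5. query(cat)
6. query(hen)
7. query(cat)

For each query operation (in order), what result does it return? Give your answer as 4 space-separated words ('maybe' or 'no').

Start: bits=00000000000000
Op 1: insert bat -> sets bits 2 8 -> bits=00100000100000
Op 2: insert koi -> sets bits 1 4 -> bits=01101000100000
Op 3: query dog -> checks bit8=1, bit13=0 (has a 0) -> no
Op 4: insert cat -> sets bits 10 13 -> bits=01101000101001
Op 5: query cat -> checks bit10=1, bit13=1 (all 1) -> maybe
Op 6: query hen -> checks bit2=1, bit11=0 (has a 0) -> no
Op 7: query cat -> checks bit10=1, bit13=1 (all 1) -> maybe
Query results in order: no maybe no maybe

Answer: no maybe no maybe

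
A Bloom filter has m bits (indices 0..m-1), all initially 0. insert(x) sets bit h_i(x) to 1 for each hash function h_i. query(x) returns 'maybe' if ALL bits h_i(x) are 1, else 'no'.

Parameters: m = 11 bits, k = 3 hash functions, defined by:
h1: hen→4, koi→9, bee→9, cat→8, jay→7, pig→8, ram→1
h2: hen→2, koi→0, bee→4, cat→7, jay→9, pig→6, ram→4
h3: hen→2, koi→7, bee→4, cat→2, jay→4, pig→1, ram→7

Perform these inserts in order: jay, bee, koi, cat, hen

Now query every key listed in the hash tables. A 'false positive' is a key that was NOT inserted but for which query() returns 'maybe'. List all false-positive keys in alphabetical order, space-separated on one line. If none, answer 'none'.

Start: bits=00000000000
After insert 'jay': sets bits 4 7 9 -> bits=00001001010
After insert 'bee': sets bits 4 9 -> bits=00001001010
After insert 'koi': sets bits 0 7 9 -> bits=10001001010
After insert 'cat': sets bits 2 7 8 -> bits=10101001110
After insert 'hen': sets bits 2 4 -> bits=10101001110
Not inserted: pig ram — query each against bits=10101001110:
query pig: checks bit1=0, bit6=0, bit8=1 (has a 0) -> no => not a false positive
query ram: checks bit1=0, bit4=1, bit7=1 (has a 0) -> no => not a false positive
False positives (alphabetical): none

Answer: none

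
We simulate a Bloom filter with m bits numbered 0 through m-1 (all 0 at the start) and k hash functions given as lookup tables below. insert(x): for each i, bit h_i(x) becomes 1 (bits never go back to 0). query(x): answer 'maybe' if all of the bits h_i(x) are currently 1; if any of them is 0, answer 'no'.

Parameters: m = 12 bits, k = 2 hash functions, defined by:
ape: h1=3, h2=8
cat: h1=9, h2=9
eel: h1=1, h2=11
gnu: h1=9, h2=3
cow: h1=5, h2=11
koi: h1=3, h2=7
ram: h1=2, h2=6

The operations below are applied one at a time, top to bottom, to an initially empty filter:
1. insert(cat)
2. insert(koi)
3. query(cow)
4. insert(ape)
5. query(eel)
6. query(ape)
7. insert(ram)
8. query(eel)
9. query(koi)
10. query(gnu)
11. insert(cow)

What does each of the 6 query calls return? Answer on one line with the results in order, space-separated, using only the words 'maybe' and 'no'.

Start: bits=000000000000
Op 1: insert cat -> sets bits 9 -> bits=000000000100
Op 2: insert koi -> sets bits 3 7 -> bits=000100010100
Op 3: query cow -> checks bit5=0, bit11=0 (has a 0) -> no
Op 4: insert ape -> sets bits 3 8 -> bits=000100011100
Op 5: query eel -> checks bit1=0, bit11=0 (has a 0) -> no
Op 6: query ape -> checks bit3=1, bit8=1 (all 1) -> maybe
Op 7: insert ram -> sets bits 2 6 -> bits=001100111100
Op 8: query eel -> checks bit1=0, bit11=0 (has a 0) -> no
Op 9: query koi -> checks bit3=1, bit7=1 (all 1) -> maybe
Op 10: query gnu -> checks bit3=1, bit9=1 (all 1) -> maybe
Op 11: insert cow -> sets bits 5 11 -> bits=001101111101
Query results in order: no no maybe no maybe maybe

Answer: no no maybe no maybe maybe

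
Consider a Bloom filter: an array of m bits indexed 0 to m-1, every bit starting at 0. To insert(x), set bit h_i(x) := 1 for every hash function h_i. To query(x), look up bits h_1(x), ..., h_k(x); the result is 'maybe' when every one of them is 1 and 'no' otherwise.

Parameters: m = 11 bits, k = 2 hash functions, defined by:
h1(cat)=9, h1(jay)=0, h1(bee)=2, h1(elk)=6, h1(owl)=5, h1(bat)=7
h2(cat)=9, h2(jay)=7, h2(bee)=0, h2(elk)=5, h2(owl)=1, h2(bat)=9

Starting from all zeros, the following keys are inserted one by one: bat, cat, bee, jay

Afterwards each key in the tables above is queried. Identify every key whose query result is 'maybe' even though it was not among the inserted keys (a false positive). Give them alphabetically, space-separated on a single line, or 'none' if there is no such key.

Answer: none

Derivation:
Start: bits=00000000000
After insert 'bat': sets bits 7 9 -> bits=00000001010
After insert 'cat': sets bits 9 -> bits=00000001010
After insert 'bee': sets bits 0 2 -> bits=10100001010
After insert 'jay': sets bits 0 7 -> bits=10100001010
Not inserted: elk owl — query each against bits=10100001010:
query elk: checks bit5=0, bit6=0 (has a 0) -> no => not a false positive
query owl: checks bit1=0, bit5=0 (has a 0) -> no => not a false positive
False positives (alphabetical): none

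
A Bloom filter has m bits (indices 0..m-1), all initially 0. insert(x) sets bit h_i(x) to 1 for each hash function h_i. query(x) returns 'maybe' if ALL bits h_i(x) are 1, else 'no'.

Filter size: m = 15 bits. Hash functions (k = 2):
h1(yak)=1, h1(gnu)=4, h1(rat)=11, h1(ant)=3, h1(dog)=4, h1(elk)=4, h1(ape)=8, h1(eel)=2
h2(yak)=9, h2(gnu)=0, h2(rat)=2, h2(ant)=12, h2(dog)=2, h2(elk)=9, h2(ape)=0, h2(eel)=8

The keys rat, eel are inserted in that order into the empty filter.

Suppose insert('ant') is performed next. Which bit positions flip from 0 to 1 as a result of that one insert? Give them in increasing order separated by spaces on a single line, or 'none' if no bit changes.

Start: bits=000000000000000
After insert 'rat': sets bits 2 11 -> bits=001000000001000
After insert 'eel': sets bits 2 8 -> bits=001000001001000
insert 'ant' would touch bits 3 12; currently bit3=0, bit12=0
Bits that are 0 among those (would change 0->1): 3 12

Answer: 3 12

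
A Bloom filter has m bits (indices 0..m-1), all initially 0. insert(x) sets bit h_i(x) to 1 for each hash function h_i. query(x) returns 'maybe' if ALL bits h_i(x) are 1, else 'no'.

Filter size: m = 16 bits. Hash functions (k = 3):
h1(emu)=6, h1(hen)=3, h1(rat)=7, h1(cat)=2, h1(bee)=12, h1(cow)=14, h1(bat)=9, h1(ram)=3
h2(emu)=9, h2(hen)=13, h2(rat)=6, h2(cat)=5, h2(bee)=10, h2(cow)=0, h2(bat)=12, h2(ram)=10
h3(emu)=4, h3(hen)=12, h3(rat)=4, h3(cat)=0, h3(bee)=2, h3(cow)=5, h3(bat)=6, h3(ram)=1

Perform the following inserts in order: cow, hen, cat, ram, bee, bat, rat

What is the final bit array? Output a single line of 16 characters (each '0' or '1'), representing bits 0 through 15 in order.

Start: bits=0000000000000000
After insert 'cow': sets bits 0 5 14 -> bits=1000010000000010
After insert 'hen': sets bits 3 12 13 -> bits=1001010000001110
After insert 'cat': sets bits 0 2 5 -> bits=1011010000001110
After insert 'ram': sets bits 1 3 10 -> bits=1111010000101110
After insert 'bee': sets bits 2 10 12 -> bits=1111010000101110
After insert 'bat': sets bits 6 9 12 -> bits=1111011001101110
After insert 'rat': sets bits 4 6 7 -> bits=1111111101101110

Answer: 1111111101101110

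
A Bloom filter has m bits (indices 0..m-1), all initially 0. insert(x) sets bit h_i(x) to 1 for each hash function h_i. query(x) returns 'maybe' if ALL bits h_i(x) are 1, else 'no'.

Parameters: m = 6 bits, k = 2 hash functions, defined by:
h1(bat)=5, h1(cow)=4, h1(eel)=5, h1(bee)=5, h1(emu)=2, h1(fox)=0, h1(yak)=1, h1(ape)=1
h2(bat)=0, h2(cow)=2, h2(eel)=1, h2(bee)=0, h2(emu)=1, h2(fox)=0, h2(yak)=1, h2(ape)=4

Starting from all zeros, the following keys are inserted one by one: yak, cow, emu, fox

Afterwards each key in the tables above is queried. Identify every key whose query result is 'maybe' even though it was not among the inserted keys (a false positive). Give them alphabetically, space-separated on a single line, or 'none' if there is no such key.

Answer: ape

Derivation:
Start: bits=000000
After insert 'yak': sets bits 1 -> bits=010000
After insert 'cow': sets bits 2 4 -> bits=011010
After insert 'emu': sets bits 1 2 -> bits=011010
After insert 'fox': sets bits 0 -> bits=111010
Not inserted: ape bat bee eel — query each against bits=111010:
query ape: checks bit1=1, bit4=1 (all 1) -> maybe => FALSE POSITIVE
query bat: checks bit0=1, bit5=0 (has a 0) -> no => not a false positive
query bee: checks bit0=1, bit5=0 (has a 0) -> no => not a false positive
query eel: checks bit1=1, bit5=0 (has a 0) -> no => not a false positive
False positives (alphabetical): ape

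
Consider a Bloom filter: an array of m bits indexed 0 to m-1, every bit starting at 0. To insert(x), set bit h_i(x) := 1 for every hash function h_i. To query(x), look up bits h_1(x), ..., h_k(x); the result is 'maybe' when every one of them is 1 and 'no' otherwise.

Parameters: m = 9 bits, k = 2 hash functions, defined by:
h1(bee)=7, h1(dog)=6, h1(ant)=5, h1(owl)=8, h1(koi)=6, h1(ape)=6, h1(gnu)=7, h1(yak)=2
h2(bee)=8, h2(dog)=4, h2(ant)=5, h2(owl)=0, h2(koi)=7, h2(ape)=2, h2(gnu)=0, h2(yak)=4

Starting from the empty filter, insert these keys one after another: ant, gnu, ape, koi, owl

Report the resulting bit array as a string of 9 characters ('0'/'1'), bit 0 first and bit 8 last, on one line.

Answer: 101001111

Derivation:
Start: bits=000000000
After insert 'ant': sets bits 5 -> bits=000001000
After insert 'gnu': sets bits 0 7 -> bits=100001010
After insert 'ape': sets bits 2 6 -> bits=101001110
After insert 'koi': sets bits 6 7 -> bits=101001110
After insert 'owl': sets bits 0 8 -> bits=101001111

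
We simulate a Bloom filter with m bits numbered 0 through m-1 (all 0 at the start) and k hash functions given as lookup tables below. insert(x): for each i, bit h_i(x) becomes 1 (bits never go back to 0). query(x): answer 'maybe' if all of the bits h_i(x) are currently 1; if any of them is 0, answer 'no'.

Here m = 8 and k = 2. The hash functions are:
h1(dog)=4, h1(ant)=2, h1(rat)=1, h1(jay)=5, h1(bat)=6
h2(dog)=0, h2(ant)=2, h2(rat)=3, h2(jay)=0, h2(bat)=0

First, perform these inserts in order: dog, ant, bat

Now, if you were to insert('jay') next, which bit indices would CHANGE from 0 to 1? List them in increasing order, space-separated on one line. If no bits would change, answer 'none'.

Answer: 5

Derivation:
Start: bits=00000000
After insert 'dog': sets bits 0 4 -> bits=10001000
After insert 'ant': sets bits 2 -> bits=10101000
After insert 'bat': sets bits 0 6 -> bits=10101010
insert 'jay' would touch bits 0 5; currently bit0=1, bit5=0
Bits that are 0 among those (would change 0->1): 5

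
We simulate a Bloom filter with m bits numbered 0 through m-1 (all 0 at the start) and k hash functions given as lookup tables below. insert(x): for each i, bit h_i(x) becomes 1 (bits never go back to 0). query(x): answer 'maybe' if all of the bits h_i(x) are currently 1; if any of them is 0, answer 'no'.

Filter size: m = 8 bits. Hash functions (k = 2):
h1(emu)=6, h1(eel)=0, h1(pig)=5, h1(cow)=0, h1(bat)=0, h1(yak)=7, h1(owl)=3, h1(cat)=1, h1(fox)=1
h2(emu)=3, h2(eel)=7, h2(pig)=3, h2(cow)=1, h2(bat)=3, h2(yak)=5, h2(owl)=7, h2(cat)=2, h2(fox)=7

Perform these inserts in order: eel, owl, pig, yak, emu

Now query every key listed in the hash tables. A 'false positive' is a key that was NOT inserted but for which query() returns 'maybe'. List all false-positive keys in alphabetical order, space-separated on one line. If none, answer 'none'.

Start: bits=00000000
After insert 'eel': sets bits 0 7 -> bits=10000001
After insert 'owl': sets bits 3 7 -> bits=10010001
After insert 'pig': sets bits 3 5 -> bits=10010101
After insert 'yak': sets bits 5 7 -> bits=10010101
After insert 'emu': sets bits 3 6 -> bits=10010111
Not inserted: bat cat cow fox — query each against bits=10010111:
query bat: checks bit0=1, bit3=1 (all 1) -> maybe => FALSE POSITIVE
query cat: checks bit1=0, bit2=0 (has a 0) -> no => not a false positive
query cow: checks bit0=1, bit1=0 (has a 0) -> no => not a false positive
query fox: checks bit1=0, bit7=1 (has a 0) -> no => not a false positive
False positives (alphabetical): bat

Answer: bat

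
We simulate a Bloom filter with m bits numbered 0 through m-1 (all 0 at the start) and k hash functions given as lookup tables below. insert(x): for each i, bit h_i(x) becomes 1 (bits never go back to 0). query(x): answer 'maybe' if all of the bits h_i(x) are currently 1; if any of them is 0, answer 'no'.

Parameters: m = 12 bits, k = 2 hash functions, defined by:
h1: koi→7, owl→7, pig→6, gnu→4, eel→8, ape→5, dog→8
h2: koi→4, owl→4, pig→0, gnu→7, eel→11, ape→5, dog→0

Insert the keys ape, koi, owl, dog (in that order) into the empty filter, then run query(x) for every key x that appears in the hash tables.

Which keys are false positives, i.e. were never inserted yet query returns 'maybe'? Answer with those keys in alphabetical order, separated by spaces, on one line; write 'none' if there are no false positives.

Start: bits=000000000000
After insert 'ape': sets bits 5 -> bits=000001000000
After insert 'koi': sets bits 4 7 -> bits=000011010000
After insert 'owl': sets bits 4 7 -> bits=000011010000
After insert 'dog': sets bits 0 8 -> bits=100011011000
Not inserted: eel gnu pig — query each against bits=100011011000:
query eel: checks bit8=1, bit11=0 (has a 0) -> no => not a false positive
query gnu: checks bit4=1, bit7=1 (all 1) -> maybe => FALSE POSITIVE
query pig: checks bit0=1, bit6=0 (has a 0) -> no => not a false positive
False positives (alphabetical): gnu

Answer: gnu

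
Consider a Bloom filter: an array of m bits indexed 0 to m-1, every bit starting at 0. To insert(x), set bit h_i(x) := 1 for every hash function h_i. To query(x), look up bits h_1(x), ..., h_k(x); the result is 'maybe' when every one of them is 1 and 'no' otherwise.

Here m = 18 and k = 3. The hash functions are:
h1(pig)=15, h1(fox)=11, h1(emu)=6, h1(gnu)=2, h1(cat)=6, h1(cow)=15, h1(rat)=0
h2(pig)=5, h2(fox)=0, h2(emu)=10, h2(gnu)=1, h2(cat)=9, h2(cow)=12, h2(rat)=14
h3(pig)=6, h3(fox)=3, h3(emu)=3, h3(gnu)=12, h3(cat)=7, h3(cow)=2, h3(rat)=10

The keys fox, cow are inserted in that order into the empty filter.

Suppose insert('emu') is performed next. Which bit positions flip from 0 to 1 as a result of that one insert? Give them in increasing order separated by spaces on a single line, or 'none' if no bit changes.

Answer: 6 10

Derivation:
Start: bits=000000000000000000
After insert 'fox': sets bits 0 3 11 -> bits=100100000001000000
After insert 'cow': sets bits 2 12 15 -> bits=101100000001100100
insert 'emu' would touch bits 3 6 10; currently bit3=1, bit6=0, bit10=0
Bits that are 0 among those (would change 0->1): 6 10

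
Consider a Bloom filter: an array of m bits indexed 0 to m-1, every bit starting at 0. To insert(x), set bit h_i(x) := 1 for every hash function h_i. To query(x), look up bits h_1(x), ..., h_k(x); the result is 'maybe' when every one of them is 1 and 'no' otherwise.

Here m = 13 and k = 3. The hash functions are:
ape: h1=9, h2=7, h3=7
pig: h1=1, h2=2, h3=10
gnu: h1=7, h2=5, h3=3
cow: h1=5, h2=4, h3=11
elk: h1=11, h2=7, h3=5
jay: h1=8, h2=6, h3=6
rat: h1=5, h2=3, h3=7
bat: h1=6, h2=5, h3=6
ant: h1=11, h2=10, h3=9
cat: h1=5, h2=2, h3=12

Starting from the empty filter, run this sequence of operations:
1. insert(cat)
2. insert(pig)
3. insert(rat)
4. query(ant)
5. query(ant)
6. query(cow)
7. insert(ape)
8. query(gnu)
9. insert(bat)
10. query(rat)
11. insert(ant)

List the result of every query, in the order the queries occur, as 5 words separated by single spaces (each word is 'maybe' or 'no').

Answer: no no no maybe maybe

Derivation:
Start: bits=0000000000000
Op 1: insert cat -> sets bits 2 5 12 -> bits=0010010000001
Op 2: insert pig -> sets bits 1 2 10 -> bits=0110010000101
Op 3: insert rat -> sets bits 3 5 7 -> bits=0111010100101
Op 4: query ant -> checks bit9=0, bit10=1, bit11=0 (has a 0) -> no
Op 5: query ant -> checks bit9=0, bit10=1, bit11=0 (has a 0) -> no
Op 6: query cow -> checks bit4=0, bit5=1, bit11=0 (has a 0) -> no
Op 7: insert ape -> sets bits 7 9 -> bits=0111010101101
Op 8: query gnu -> checks bit3=1, bit5=1, bit7=1 (all 1) -> maybe
Op 9: insert bat -> sets bits 5 6 -> bits=0111011101101
Op 10: query rat -> checks bit3=1, bit5=1, bit7=1 (all 1) -> maybe
Op 11: insert ant -> sets bits 9 10 11 -> bits=0111011101111
Query results in order: no no no maybe maybe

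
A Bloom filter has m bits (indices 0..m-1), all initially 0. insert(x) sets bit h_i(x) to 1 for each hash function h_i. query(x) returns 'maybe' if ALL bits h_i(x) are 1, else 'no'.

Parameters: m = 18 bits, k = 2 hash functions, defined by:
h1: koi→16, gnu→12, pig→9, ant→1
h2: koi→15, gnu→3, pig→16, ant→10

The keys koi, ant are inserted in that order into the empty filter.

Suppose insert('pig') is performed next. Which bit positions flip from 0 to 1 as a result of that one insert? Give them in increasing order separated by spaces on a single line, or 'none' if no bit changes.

Start: bits=000000000000000000
After insert 'koi': sets bits 15 16 -> bits=000000000000000110
After insert 'ant': sets bits 1 10 -> bits=010000000010000110
insert 'pig' would touch bits 9 16; currently bit9=0, bit16=1
Bits that are 0 among those (would change 0->1): 9

Answer: 9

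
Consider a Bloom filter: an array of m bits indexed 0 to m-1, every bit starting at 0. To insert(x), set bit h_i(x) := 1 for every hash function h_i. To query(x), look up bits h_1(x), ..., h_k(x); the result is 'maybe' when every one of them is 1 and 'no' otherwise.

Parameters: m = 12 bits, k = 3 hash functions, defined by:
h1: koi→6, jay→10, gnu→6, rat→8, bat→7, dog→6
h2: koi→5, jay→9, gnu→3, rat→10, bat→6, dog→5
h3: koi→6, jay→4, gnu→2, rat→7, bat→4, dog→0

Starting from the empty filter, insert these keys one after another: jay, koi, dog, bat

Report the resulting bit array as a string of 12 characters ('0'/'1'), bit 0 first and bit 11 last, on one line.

Answer: 100011110110

Derivation:
Start: bits=000000000000
After insert 'jay': sets bits 4 9 10 -> bits=000010000110
After insert 'koi': sets bits 5 6 -> bits=000011100110
After insert 'dog': sets bits 0 5 6 -> bits=100011100110
After insert 'bat': sets bits 4 6 7 -> bits=100011110110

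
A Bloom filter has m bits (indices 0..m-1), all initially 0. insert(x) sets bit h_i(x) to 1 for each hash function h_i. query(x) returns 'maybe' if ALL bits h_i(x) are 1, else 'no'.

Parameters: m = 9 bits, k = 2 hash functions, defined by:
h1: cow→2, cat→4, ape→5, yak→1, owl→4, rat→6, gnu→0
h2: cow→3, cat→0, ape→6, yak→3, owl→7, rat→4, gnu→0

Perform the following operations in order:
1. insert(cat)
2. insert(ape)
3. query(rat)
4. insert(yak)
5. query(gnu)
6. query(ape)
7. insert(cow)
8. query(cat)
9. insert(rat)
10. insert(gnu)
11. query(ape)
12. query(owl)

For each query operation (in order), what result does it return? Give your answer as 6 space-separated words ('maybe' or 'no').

Start: bits=000000000
Op 1: insert cat -> sets bits 0 4 -> bits=100010000
Op 2: insert ape -> sets bits 5 6 -> bits=100011100
Op 3: query rat -> checks bit4=1, bit6=1 (all 1) -> maybe
Op 4: insert yak -> sets bits 1 3 -> bits=110111100
Op 5: query gnu -> checks bit0=1 (all 1) -> maybe
Op 6: query ape -> checks bit5=1, bit6=1 (all 1) -> maybe
Op 7: insert cow -> sets bits 2 3 -> bits=111111100
Op 8: query cat -> checks bit0=1, bit4=1 (all 1) -> maybe
Op 9: insert rat -> sets bits 4 6 -> bits=111111100
Op 10: insert gnu -> sets bits 0 -> bits=111111100
Op 11: query ape -> checks bit5=1, bit6=1 (all 1) -> maybe
Op 12: query owl -> checks bit4=1, bit7=0 (has a 0) -> no
Query results in order: maybe maybe maybe maybe maybe no

Answer: maybe maybe maybe maybe maybe no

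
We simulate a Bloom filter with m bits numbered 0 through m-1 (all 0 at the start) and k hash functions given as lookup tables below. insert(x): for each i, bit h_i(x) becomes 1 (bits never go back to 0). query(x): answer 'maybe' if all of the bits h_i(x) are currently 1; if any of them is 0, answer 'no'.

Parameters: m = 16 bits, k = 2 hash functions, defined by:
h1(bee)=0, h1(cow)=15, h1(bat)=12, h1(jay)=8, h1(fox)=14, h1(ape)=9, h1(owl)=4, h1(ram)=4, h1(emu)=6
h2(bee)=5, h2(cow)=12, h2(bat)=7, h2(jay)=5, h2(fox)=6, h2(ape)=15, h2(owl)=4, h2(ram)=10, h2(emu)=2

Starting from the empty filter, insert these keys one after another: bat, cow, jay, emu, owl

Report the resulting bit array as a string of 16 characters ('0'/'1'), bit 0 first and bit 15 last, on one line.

Answer: 0010111110001001

Derivation:
Start: bits=0000000000000000
After insert 'bat': sets bits 7 12 -> bits=0000000100001000
After insert 'cow': sets bits 12 15 -> bits=0000000100001001
After insert 'jay': sets bits 5 8 -> bits=0000010110001001
After insert 'emu': sets bits 2 6 -> bits=0010011110001001
After insert 'owl': sets bits 4 -> bits=0010111110001001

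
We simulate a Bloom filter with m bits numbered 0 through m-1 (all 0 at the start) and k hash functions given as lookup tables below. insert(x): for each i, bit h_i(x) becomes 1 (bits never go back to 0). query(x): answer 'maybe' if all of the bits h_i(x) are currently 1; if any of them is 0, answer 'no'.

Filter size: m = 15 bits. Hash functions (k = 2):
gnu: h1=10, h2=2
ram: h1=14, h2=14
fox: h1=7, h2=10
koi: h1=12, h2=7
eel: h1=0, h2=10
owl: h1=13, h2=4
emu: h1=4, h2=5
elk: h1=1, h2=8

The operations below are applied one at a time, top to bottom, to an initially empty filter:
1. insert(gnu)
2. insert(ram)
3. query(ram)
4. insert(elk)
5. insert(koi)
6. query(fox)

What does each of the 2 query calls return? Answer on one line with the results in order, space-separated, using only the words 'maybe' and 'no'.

Answer: maybe maybe

Derivation:
Start: bits=000000000000000
Op 1: insert gnu -> sets bits 2 10 -> bits=001000000010000
Op 2: insert ram -> sets bits 14 -> bits=001000000010001
Op 3: query ram -> checks bit14=1 (all 1) -> maybe
Op 4: insert elk -> sets bits 1 8 -> bits=011000001010001
Op 5: insert koi -> sets bits 7 12 -> bits=011000011010101
Op 6: query fox -> checks bit7=1, bit10=1 (all 1) -> maybe
Query results in order: maybe maybe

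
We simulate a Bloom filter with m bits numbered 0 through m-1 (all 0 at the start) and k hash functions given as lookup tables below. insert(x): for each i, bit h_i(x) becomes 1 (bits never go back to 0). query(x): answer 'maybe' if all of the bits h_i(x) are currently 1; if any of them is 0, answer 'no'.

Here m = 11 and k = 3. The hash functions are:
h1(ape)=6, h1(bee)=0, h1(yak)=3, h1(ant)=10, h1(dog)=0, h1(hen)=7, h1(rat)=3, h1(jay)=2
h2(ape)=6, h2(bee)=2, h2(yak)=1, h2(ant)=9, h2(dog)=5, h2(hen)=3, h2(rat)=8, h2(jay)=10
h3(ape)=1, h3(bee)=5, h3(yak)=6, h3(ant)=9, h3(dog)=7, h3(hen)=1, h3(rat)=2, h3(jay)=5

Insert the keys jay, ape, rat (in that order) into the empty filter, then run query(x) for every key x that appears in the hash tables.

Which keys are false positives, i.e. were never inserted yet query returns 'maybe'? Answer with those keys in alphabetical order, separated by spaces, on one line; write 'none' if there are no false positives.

Answer: yak

Derivation:
Start: bits=00000000000
After insert 'jay': sets bits 2 5 10 -> bits=00100100001
After insert 'ape': sets bits 1 6 -> bits=01100110001
After insert 'rat': sets bits 2 3 8 -> bits=01110110101
Not inserted: ant bee dog hen yak — query each against bits=01110110101:
query ant: checks bit9=0, bit10=1 (has a 0) -> no => not a false positive
query bee: checks bit0=0, bit2=1, bit5=1 (has a 0) -> no => not a false positive
query dog: checks bit0=0, bit5=1, bit7=0 (has a 0) -> no => not a false positive
query hen: checks bit1=1, bit3=1, bit7=0 (has a 0) -> no => not a false positive
query yak: checks bit1=1, bit3=1, bit6=1 (all 1) -> maybe => FALSE POSITIVE
False positives (alphabetical): yak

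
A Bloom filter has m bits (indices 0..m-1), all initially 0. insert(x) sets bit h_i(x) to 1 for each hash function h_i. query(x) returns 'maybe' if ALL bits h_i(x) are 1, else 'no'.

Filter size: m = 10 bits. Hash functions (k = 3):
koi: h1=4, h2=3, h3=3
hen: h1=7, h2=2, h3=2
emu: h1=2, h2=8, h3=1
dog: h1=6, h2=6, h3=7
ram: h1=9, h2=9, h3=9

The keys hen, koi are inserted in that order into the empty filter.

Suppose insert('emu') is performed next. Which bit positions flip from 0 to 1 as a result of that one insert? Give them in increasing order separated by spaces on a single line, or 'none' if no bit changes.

Start: bits=0000000000
After insert 'hen': sets bits 2 7 -> bits=0010000100
After insert 'koi': sets bits 3 4 -> bits=0011100100
insert 'emu' would touch bits 1 2 8; currently bit1=0, bit2=1, bit8=0
Bits that are 0 among those (would change 0->1): 1 8

Answer: 1 8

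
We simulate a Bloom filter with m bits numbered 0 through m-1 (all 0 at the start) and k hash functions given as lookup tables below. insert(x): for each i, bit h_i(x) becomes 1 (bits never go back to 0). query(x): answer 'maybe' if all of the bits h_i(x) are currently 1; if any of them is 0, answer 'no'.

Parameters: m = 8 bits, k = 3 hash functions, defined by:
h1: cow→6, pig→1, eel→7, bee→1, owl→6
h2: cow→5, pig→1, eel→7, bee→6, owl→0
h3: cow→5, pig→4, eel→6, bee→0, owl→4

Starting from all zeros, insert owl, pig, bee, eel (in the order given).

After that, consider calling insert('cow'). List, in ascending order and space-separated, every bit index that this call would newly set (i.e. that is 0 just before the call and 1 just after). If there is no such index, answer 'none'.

Answer: 5

Derivation:
Start: bits=00000000
After insert 'owl': sets bits 0 4 6 -> bits=10001010
After insert 'pig': sets bits 1 4 -> bits=11001010
After insert 'bee': sets bits 0 1 6 -> bits=11001010
After insert 'eel': sets bits 6 7 -> bits=11001011
insert 'cow' would touch bits 5 6; currently bit5=0, bit6=1
Bits that are 0 among those (would change 0->1): 5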